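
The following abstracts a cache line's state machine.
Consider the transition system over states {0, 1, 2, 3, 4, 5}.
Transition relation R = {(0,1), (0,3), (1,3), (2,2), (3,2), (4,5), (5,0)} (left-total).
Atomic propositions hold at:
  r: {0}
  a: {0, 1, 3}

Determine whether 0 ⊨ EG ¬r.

Sat(¬r) = {1, 2, 3, 4, 5}
EG ¬r: greatest fixpoint, start Z0 = {1, 2, 3, 4, 5}, keep only states in Sat with some successor in Z. Z1 = {1, 2, 3, 4}; Z2 = {1, 2, 3}; fixed.
Sat(EG ¬r) = {1, 2, 3}
0 ∉ Sat(EG ¬r) = {1, 2, 3}, so the formula does not hold at 0.

No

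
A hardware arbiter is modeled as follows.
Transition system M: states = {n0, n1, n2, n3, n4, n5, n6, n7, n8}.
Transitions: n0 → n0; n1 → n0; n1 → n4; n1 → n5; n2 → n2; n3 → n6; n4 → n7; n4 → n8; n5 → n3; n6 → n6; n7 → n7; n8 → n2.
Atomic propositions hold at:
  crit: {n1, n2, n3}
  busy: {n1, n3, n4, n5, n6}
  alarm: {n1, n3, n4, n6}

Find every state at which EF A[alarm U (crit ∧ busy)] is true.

Sat(crit ∧ busy) = {n1, n3}
A[alarm U (crit ∧ busy)]: least fixpoint, start Z0 = Sat((crit ∧ busy)) = {n1, n3}, add states in Sat(alarm) with every successor in Z. Already a fixed point.
Sat(A[alarm U (crit ∧ busy)]) = {n1, n3}
EF A[alarm U (crit ∧ busy)]: least fixpoint, start Z0 = {n1, n3}, add states with some successor in Z. Z1 = {n1, n3, n5}; fixed.
Sat(EF A[alarm U (crit ∧ busy)]) = {n1, n3, n5}

{n1, n3, n5}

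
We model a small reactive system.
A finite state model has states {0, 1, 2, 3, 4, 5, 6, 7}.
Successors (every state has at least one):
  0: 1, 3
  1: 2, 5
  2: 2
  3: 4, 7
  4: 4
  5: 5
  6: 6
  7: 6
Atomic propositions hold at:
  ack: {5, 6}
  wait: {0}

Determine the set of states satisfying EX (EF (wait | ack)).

Sat(wait | ack) = {0, 5, 6}
EF (wait | ack): least fixpoint, start Z0 = {0, 5, 6}, add states with some successor in Z. Z1 = {0, 1, 5, 6, 7}; Z2 = {0, 1, 3, 5, 6, 7}; fixed.
Sat(EF (wait | ack)) = {0, 1, 3, 5, 6, 7}
Sat(EX (EF (wait | ack))) = {s : some successor in {0, 1, 3, 5, 6, 7}} = {0, 1, 3, 5, 6, 7}

{0, 1, 3, 5, 6, 7}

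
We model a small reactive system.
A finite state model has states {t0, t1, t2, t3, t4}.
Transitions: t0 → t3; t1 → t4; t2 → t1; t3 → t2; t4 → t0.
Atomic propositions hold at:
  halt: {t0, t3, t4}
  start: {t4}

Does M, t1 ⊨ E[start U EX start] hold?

Sat(EX start) = {s : some successor in {t4}} = {t1}
E[start U EX start]: least fixpoint, start Z0 = Sat(EX start) = {t1}, add states in Sat(start) with some successor in Z. Already a fixed point.
Sat(E[start U EX start]) = {t1}
t1 ∈ Sat(E[start U EX start]) = {t1}, so the formula holds at t1.

Yes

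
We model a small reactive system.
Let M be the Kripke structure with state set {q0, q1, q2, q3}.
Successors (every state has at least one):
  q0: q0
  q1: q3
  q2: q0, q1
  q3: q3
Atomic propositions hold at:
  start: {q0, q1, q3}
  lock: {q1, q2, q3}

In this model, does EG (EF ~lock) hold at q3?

No

Sat(~lock) = {q0}
EF ~lock: least fixpoint, start Z0 = {q0}, add states with some successor in Z. Z1 = {q0, q2}; fixed.
Sat(EF ~lock) = {q0, q2}
EG (EF ~lock): greatest fixpoint, start Z0 = {q0, q2}, keep only states in Sat with some successor in Z. Already a fixed point.
Sat(EG (EF ~lock)) = {q0, q2}
q3 ∉ Sat(EG (EF ~lock)) = {q0, q2}, so the formula does not hold at q3.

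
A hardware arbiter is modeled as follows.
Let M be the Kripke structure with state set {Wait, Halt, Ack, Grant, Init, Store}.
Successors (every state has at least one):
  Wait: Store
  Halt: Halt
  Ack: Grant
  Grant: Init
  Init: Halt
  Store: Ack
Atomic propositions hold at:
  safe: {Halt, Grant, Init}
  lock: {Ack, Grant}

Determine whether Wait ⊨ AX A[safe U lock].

No

A[safe U lock]: least fixpoint, start Z0 = Sat(lock) = {Ack, Grant}, add states in Sat(safe) with every successor in Z. Already a fixed point.
Sat(A[safe U lock]) = {Ack, Grant}
Sat(AX A[safe U lock]) = {s : every successor in {Ack, Grant}} = {Ack, Store}
Wait ∉ Sat(AX A[safe U lock]) = {Ack, Store}, so the formula does not hold at Wait.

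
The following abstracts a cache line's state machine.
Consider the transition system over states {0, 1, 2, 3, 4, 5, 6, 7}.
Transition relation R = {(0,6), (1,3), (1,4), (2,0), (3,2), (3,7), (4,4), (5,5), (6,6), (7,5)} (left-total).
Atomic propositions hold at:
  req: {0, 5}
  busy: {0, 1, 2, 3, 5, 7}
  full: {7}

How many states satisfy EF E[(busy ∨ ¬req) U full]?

3

Sat(¬req) = {1, 2, 3, 4, 6, 7}
Sat(busy ∨ ¬req) = {0, 1, 2, 3, 4, 5, 6, 7}
E[(busy ∨ ¬req) U full]: least fixpoint, start Z0 = Sat(full) = {7}, add states in Sat(busy ∨ ¬req) with some successor in Z. Z1 = {3, 7}; Z2 = {1, 3, 7}; fixed.
Sat(E[(busy ∨ ¬req) U full]) = {1, 3, 7}
EF E[(busy ∨ ¬req) U full]: least fixpoint, start Z0 = {1, 3, 7}, add states with some successor in Z. Already a fixed point.
Sat(EF E[(busy ∨ ¬req) U full]) = {1, 3, 7}
|Sat(EF E[(busy ∨ ¬req) U full])| = |{1, 3, 7}| = 3.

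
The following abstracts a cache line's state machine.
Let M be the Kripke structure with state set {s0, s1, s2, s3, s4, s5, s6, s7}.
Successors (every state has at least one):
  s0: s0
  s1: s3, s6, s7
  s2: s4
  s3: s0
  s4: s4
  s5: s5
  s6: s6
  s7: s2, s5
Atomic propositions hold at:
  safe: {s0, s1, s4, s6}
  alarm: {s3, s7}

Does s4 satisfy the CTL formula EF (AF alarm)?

No

AF alarm: least fixpoint, start Z0 = {s3, s7}, add states with every successor in Z. Already a fixed point.
Sat(AF alarm) = {s3, s7}
EF (AF alarm): least fixpoint, start Z0 = {s3, s7}, add states with some successor in Z. Z1 = {s1, s3, s7}; fixed.
Sat(EF (AF alarm)) = {s1, s3, s7}
s4 ∉ Sat(EF (AF alarm)) = {s1, s3, s7}, so the formula does not hold at s4.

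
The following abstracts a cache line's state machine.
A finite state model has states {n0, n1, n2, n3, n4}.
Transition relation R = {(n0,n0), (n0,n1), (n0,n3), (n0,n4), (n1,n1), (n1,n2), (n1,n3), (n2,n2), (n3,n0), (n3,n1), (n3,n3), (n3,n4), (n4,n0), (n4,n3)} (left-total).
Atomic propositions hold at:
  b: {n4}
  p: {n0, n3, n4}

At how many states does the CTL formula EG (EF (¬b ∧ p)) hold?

4

Sat(¬b) = {n0, n1, n2, n3}
Sat(¬b ∧ p) = {n0, n3}
EF (¬b ∧ p): least fixpoint, start Z0 = {n0, n3}, add states with some successor in Z. Z1 = {n0, n1, n3, n4}; fixed.
Sat(EF (¬b ∧ p)) = {n0, n1, n3, n4}
EG (EF (¬b ∧ p)): greatest fixpoint, start Z0 = {n0, n1, n3, n4}, keep only states in Sat with some successor in Z. Already a fixed point.
Sat(EG (EF (¬b ∧ p))) = {n0, n1, n3, n4}
|Sat(EG (EF (¬b ∧ p)))| = |{n0, n1, n3, n4}| = 4.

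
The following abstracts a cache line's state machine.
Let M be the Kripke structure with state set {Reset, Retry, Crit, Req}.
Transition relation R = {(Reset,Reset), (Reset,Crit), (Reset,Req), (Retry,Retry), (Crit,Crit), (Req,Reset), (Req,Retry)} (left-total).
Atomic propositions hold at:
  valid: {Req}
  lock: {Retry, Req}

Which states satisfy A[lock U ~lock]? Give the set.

Sat(~lock) = {Reset, Crit}
A[lock U ~lock]: least fixpoint, start Z0 = Sat(~lock) = {Reset, Crit}, add states in Sat(lock) with every successor in Z. Already a fixed point.
Sat(A[lock U ~lock]) = {Reset, Crit}

{Reset, Crit}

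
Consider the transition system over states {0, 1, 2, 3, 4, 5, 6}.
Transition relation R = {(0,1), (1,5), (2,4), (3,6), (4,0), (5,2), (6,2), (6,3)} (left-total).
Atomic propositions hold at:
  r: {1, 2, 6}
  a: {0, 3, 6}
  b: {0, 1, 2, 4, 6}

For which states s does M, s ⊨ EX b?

Sat(EX b) = {s : some successor in {0, 1, 2, 4, 6}} = {0, 2, 3, 4, 5, 6}

{0, 2, 3, 4, 5, 6}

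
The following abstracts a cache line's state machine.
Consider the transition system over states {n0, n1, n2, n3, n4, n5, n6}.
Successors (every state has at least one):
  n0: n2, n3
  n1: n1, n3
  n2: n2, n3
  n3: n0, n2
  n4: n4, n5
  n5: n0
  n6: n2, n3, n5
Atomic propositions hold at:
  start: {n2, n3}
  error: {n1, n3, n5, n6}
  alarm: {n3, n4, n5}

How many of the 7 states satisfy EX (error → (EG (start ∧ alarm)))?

Sat(start ∧ alarm) = {n3}
EG (start ∧ alarm): greatest fixpoint, start Z0 = {n3}, keep only states in Sat with some successor in Z. Z1 = ∅; fixed.
Sat(EG (start ∧ alarm)) = ∅
Sat(error → (EG (start ∧ alarm))) = {n0, n2, n4}
Sat(EX (error → (EG (start ∧ alarm)))) = {s : some successor in {n0, n2, n4}} = {n0, n2, n3, n4, n5, n6}
|Sat(EX (error → (EG (start ∧ alarm))))| = |{n0, n2, n3, n4, n5, n6}| = 6.

6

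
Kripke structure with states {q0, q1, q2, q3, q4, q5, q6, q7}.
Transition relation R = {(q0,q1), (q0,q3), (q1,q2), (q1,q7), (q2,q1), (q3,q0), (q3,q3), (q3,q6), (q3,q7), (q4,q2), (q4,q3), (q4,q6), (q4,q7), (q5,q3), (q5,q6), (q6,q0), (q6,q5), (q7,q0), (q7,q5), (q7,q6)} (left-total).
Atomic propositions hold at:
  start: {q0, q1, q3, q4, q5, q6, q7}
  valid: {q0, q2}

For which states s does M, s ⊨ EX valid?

{q1, q3, q4, q6, q7}

Sat(EX valid) = {s : some successor in {q0, q2}} = {q1, q3, q4, q6, q7}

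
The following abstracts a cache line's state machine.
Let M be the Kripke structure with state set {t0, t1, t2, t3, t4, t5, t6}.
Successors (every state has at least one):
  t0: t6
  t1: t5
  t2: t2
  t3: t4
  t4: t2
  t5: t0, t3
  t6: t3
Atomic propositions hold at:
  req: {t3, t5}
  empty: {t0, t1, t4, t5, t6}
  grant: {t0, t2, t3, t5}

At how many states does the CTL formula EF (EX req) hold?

Sat(EX req) = {s : some successor in {t3, t5}} = {t1, t5, t6}
EF (EX req): least fixpoint, start Z0 = {t1, t5, t6}, add states with some successor in Z. Z1 = {t0, t1, t5, t6}; fixed.
Sat(EF (EX req)) = {t0, t1, t5, t6}
|Sat(EF (EX req))| = |{t0, t1, t5, t6}| = 4.

4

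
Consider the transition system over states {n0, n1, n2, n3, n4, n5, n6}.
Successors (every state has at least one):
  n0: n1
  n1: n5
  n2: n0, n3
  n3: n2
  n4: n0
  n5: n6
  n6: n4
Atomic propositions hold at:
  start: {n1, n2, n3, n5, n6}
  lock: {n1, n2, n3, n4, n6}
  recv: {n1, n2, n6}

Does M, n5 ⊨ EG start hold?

No

EG start: greatest fixpoint, start Z0 = {n1, n2, n3, n5, n6}, keep only states in Sat with some successor in Z. Z1 = {n1, n2, n3, n5}; Z2 = {n1, n2, n3}; Z3 = {n2, n3}; fixed.
Sat(EG start) = {n2, n3}
n5 ∉ Sat(EG start) = {n2, n3}, so the formula does not hold at n5.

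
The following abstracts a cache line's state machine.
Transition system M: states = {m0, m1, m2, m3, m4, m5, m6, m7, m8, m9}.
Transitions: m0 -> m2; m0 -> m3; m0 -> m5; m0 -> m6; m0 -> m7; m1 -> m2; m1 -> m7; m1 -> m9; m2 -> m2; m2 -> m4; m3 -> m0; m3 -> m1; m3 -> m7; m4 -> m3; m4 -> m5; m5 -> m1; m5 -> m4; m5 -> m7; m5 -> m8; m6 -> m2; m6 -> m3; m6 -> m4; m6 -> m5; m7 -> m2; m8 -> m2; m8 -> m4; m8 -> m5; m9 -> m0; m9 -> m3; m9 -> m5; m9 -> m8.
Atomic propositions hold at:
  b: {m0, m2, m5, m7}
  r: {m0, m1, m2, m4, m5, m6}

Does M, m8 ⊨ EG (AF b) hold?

AF b: least fixpoint, start Z0 = {m0, m2, m5, m7}, add states with every successor in Z. Already a fixed point.
Sat(AF b) = {m0, m2, m5, m7}
EG (AF b): greatest fixpoint, start Z0 = {m0, m2, m5, m7}, keep only states in Sat with some successor in Z. Already a fixed point.
Sat(EG (AF b)) = {m0, m2, m5, m7}
m8 ∉ Sat(EG (AF b)) = {m0, m2, m5, m7}, so the formula does not hold at m8.

No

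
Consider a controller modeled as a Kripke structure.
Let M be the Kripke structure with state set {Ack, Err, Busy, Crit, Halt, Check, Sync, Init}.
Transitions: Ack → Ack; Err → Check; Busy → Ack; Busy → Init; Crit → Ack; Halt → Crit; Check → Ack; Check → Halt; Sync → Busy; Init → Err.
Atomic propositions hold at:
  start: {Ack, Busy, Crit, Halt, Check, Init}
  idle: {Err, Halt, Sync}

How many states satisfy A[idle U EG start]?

EG start: greatest fixpoint, start Z0 = {Ack, Busy, Crit, Halt, Check, Init}, keep only states in Sat with some successor in Z. Z1 = {Ack, Busy, Crit, Halt, Check}; fixed.
Sat(EG start) = {Ack, Busy, Crit, Halt, Check}
A[idle U EG start]: least fixpoint, start Z0 = Sat(EG start) = {Ack, Busy, Crit, Halt, Check}, add states in Sat(idle) with every successor in Z. Z1 = {Ack, Err, Busy, Crit, Halt, Check, Sync}; fixed.
Sat(A[idle U EG start]) = {Ack, Err, Busy, Crit, Halt, Check, Sync}
|Sat(A[idle U EG start])| = |{Ack, Err, Busy, Crit, Halt, Check, Sync}| = 7.

7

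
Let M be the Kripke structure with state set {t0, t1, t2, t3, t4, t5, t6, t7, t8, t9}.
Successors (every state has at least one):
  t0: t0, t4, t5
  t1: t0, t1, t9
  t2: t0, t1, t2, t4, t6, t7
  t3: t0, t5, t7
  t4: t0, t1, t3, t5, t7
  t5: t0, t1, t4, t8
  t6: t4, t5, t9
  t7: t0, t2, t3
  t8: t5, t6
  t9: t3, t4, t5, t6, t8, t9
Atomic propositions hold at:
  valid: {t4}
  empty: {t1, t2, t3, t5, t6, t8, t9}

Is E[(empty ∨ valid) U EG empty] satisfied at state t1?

Yes

Sat(empty ∨ valid) = {t1, t2, t3, t4, t5, t6, t8, t9}
EG empty: greatest fixpoint, start Z0 = {t1, t2, t3, t5, t6, t8, t9}, keep only states in Sat with some successor in Z. Already a fixed point.
Sat(EG empty) = {t1, t2, t3, t5, t6, t8, t9}
E[(empty ∨ valid) U EG empty]: least fixpoint, start Z0 = Sat(EG empty) = {t1, t2, t3, t5, t6, t8, t9}, add states in Sat(empty ∨ valid) with some successor in Z. Z1 = {t1, t2, t3, t4, t5, t6, t8, t9}; fixed.
Sat(E[(empty ∨ valid) U EG empty]) = {t1, t2, t3, t4, t5, t6, t8, t9}
t1 ∈ Sat(E[(empty ∨ valid) U EG empty]) = {t1, t2, t3, t4, t5, t6, t8, t9}, so the formula holds at t1.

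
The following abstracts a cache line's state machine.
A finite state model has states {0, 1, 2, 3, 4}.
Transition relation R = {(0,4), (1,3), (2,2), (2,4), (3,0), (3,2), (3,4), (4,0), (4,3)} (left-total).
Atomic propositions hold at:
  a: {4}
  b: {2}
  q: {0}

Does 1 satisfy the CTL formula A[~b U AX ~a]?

Yes

Sat(~b) = {0, 1, 3, 4}
Sat(~a) = {0, 1, 2, 3}
Sat(AX ~a) = {s : every successor in {0, 1, 2, 3}} = {1, 4}
A[~b U AX ~a]: least fixpoint, start Z0 = Sat(AX ~a) = {1, 4}, add states in Sat(~b) with every successor in Z. Z1 = {0, 1, 4}; fixed.
Sat(A[~b U AX ~a]) = {0, 1, 4}
1 ∈ Sat(A[~b U AX ~a]) = {0, 1, 4}, so the formula holds at 1.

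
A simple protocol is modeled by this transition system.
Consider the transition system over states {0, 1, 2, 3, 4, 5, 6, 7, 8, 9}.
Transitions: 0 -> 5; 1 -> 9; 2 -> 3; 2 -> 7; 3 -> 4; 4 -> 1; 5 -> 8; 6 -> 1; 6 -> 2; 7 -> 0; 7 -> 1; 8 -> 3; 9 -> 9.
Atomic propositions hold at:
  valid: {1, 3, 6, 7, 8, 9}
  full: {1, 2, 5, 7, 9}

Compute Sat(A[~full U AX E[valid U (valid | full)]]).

{0, 1, 2, 3, 4, 5, 6, 8, 9}

Sat(~full) = {0, 3, 4, 6, 8}
Sat(valid | full) = {1, 2, 3, 5, 6, 7, 8, 9}
E[valid U (valid | full)]: least fixpoint, start Z0 = Sat((valid | full)) = {1, 2, 3, 5, 6, 7, 8, 9}, add states in Sat(valid) with some successor in Z. Already a fixed point.
Sat(E[valid U (valid | full)]) = {1, 2, 3, 5, 6, 7, 8, 9}
Sat(AX E[valid U (valid | full)]) = {s : every successor in {1, 2, 3, 5, 6, 7, 8, 9}} = {0, 1, 2, 4, 5, 6, 8, 9}
A[~full U AX E[valid U (valid | full)]]: least fixpoint, start Z0 = Sat(AX E[valid U (valid | full)]) = {0, 1, 2, 4, 5, 6, 8, 9}, add states in Sat(~full) with every successor in Z. Z1 = {0, 1, 2, 3, 4, 5, 6, 8, 9}; fixed.
Sat(A[~full U AX E[valid U (valid | full)]]) = {0, 1, 2, 3, 4, 5, 6, 8, 9}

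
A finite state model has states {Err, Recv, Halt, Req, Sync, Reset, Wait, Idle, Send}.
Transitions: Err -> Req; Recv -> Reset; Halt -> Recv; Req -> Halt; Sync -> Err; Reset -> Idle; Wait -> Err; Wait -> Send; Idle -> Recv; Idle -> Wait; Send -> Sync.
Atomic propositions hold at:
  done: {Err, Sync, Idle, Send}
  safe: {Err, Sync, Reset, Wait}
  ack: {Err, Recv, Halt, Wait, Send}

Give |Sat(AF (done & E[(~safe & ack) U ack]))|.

4

Sat(~safe) = {Recv, Halt, Req, Idle, Send}
Sat(~safe & ack) = {Recv, Halt, Send}
E[(~safe & ack) U ack]: least fixpoint, start Z0 = Sat(ack) = {Err, Recv, Halt, Wait, Send}, add states in Sat(~safe & ack) with some successor in Z. Already a fixed point.
Sat(E[(~safe & ack) U ack]) = {Err, Recv, Halt, Wait, Send}
Sat(done & E[(~safe & ack) U ack]) = {Err, Send}
AF (done & E[(~safe & ack) U ack]): least fixpoint, start Z0 = {Err, Send}, add states with every successor in Z. Z1 = {Err, Sync, Wait, Send}; fixed.
Sat(AF (done & E[(~safe & ack) U ack])) = {Err, Sync, Wait, Send}
|Sat(AF (done & E[(~safe & ack) U ack]))| = |{Err, Sync, Wait, Send}| = 4.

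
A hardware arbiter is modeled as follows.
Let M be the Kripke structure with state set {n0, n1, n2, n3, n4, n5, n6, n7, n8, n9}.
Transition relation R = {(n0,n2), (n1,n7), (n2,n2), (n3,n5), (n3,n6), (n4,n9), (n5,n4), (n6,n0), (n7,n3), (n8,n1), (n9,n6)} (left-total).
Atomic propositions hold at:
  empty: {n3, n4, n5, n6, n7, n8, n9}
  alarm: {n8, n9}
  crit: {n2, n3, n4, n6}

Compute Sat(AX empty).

{n1, n3, n4, n5, n7, n9}

Sat(AX empty) = {s : every successor in {n3, n4, n5, n6, n7, n8, n9}} = {n1, n3, n4, n5, n7, n9}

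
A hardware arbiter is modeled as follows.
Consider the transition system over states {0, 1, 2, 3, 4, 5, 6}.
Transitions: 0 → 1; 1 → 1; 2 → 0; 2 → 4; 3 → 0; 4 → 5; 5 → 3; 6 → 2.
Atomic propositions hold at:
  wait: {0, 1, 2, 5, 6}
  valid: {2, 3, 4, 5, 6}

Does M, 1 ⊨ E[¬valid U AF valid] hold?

No

Sat(¬valid) = {0, 1}
AF valid: least fixpoint, start Z0 = {2, 3, 4, 5, 6}, add states with every successor in Z. Already a fixed point.
Sat(AF valid) = {2, 3, 4, 5, 6}
E[¬valid U AF valid]: least fixpoint, start Z0 = Sat(AF valid) = {2, 3, 4, 5, 6}, add states in Sat(¬valid) with some successor in Z. Already a fixed point.
Sat(E[¬valid U AF valid]) = {2, 3, 4, 5, 6}
1 ∉ Sat(E[¬valid U AF valid]) = {2, 3, 4, 5, 6}, so the formula does not hold at 1.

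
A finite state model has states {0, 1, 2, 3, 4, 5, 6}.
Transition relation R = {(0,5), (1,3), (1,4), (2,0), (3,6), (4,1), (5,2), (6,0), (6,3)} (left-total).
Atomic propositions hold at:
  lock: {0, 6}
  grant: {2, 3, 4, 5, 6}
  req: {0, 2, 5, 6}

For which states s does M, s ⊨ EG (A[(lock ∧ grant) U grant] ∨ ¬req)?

{1, 3, 4, 6}

Sat(lock ∧ grant) = {6}
A[(lock ∧ grant) U grant]: least fixpoint, start Z0 = Sat(grant) = {2, 3, 4, 5, 6}, add states in Sat(lock ∧ grant) with every successor in Z. Already a fixed point.
Sat(A[(lock ∧ grant) U grant]) = {2, 3, 4, 5, 6}
Sat(¬req) = {1, 3, 4}
Sat(A[(lock ∧ grant) U grant] ∨ ¬req) = {1, 2, 3, 4, 5, 6}
EG (A[(lock ∧ grant) U grant] ∨ ¬req): greatest fixpoint, start Z0 = {1, 2, 3, 4, 5, 6}, keep only states in Sat with some successor in Z. Z1 = {1, 3, 4, 5, 6}; Z2 = {1, 3, 4, 6}; fixed.
Sat(EG (A[(lock ∧ grant) U grant] ∨ ¬req)) = {1, 3, 4, 6}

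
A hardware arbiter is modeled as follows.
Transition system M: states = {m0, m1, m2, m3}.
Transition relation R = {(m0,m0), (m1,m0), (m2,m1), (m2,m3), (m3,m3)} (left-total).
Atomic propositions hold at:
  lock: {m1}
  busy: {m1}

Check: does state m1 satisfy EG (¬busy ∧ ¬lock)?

Sat(¬busy) = {m0, m2, m3}
Sat(¬lock) = {m0, m2, m3}
Sat(¬busy ∧ ¬lock) = {m0, m2, m3}
EG (¬busy ∧ ¬lock): greatest fixpoint, start Z0 = {m0, m2, m3}, keep only states in Sat with some successor in Z. Already a fixed point.
Sat(EG (¬busy ∧ ¬lock)) = {m0, m2, m3}
m1 ∉ Sat(EG (¬busy ∧ ¬lock)) = {m0, m2, m3}, so the formula does not hold at m1.

No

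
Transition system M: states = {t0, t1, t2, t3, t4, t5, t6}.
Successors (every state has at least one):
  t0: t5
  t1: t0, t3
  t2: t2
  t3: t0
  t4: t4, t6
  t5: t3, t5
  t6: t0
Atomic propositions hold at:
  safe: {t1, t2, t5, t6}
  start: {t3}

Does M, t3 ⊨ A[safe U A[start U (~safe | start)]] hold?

Sat(~safe) = {t0, t3, t4}
Sat(~safe | start) = {t0, t3, t4}
A[start U (~safe | start)]: least fixpoint, start Z0 = Sat((~safe | start)) = {t0, t3, t4}, add states in Sat(start) with every successor in Z. Already a fixed point.
Sat(A[start U (~safe | start)]) = {t0, t3, t4}
A[safe U A[start U (~safe | start)]]: least fixpoint, start Z0 = Sat(A[start U (~safe | start)]) = {t0, t3, t4}, add states in Sat(safe) with every successor in Z. Z1 = {t0, t1, t3, t4, t6}; fixed.
Sat(A[safe U A[start U (~safe | start)]]) = {t0, t1, t3, t4, t6}
t3 ∈ Sat(A[safe U A[start U (~safe | start)]]) = {t0, t1, t3, t4, t6}, so the formula holds at t3.

Yes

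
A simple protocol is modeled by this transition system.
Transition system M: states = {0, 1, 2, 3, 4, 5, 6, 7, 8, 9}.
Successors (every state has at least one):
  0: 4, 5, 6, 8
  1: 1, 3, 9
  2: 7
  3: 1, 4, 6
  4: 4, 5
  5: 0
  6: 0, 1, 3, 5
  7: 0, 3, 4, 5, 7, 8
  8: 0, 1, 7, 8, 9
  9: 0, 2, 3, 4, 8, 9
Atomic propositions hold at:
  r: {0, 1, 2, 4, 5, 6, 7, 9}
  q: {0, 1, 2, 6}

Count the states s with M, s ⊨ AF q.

5

AF q: least fixpoint, start Z0 = {0, 1, 2, 6}, add states with every successor in Z. Z1 = {0, 1, 2, 5, 6}; fixed.
Sat(AF q) = {0, 1, 2, 5, 6}
|Sat(AF q)| = |{0, 1, 2, 5, 6}| = 5.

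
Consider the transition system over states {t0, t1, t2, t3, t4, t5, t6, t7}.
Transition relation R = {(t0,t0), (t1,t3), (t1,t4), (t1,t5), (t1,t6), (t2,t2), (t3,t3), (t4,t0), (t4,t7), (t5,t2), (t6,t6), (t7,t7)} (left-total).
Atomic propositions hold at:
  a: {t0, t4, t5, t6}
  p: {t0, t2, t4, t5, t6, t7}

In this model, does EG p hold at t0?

EG p: greatest fixpoint, start Z0 = {t0, t2, t4, t5, t6, t7}, keep only states in Sat with some successor in Z. Already a fixed point.
Sat(EG p) = {t0, t2, t4, t5, t6, t7}
t0 ∈ Sat(EG p) = {t0, t2, t4, t5, t6, t7}, so the formula holds at t0.

Yes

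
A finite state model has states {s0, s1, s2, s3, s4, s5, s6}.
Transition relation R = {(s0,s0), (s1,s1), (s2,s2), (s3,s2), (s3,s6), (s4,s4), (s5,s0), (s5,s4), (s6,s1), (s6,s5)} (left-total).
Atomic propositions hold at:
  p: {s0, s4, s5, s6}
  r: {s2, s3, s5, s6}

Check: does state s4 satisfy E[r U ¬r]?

Sat(¬r) = {s0, s1, s4}
E[r U ¬r]: least fixpoint, start Z0 = Sat(¬r) = {s0, s1, s4}, add states in Sat(r) with some successor in Z. Z1 = {s0, s1, s4, s5, s6}; Z2 = {s0, s1, s3, s4, s5, s6}; fixed.
Sat(E[r U ¬r]) = {s0, s1, s3, s4, s5, s6}
s4 ∈ Sat(E[r U ¬r]) = {s0, s1, s3, s4, s5, s6}, so the formula holds at s4.

Yes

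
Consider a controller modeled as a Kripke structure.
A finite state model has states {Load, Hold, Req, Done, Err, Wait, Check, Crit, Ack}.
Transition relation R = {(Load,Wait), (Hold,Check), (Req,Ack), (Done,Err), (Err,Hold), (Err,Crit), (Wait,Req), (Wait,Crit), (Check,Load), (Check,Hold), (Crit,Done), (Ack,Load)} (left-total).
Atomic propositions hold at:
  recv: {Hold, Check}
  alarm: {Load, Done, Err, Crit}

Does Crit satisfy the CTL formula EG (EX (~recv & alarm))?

Sat(~recv) = {Load, Req, Done, Err, Wait, Crit, Ack}
Sat(~recv & alarm) = {Load, Done, Err, Crit}
Sat(EX (~recv & alarm)) = {s : some successor in {Load, Done, Err, Crit}} = {Done, Err, Wait, Check, Crit, Ack}
EG (EX (~recv & alarm)): greatest fixpoint, start Z0 = {Done, Err, Wait, Check, Crit, Ack}, keep only states in Sat with some successor in Z. Z1 = {Done, Err, Wait, Crit}; fixed.
Sat(EG (EX (~recv & alarm))) = {Done, Err, Wait, Crit}
Crit ∈ Sat(EG (EX (~recv & alarm))) = {Done, Err, Wait, Crit}, so the formula holds at Crit.

Yes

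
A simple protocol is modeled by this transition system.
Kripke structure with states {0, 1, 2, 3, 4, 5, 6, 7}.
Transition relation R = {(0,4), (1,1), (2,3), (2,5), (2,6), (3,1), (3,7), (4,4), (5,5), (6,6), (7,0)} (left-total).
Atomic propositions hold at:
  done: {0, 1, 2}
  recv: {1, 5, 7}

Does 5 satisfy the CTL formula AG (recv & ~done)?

Sat(~done) = {3, 4, 5, 6, 7}
Sat(recv & ~done) = {5, 7}
AG (recv & ~done): greatest fixpoint, start Z0 = {5, 7}, keep only states in Sat with every successor in Z. Z1 = {5}; fixed.
Sat(AG (recv & ~done)) = {5}
5 ∈ Sat(AG (recv & ~done)) = {5}, so the formula holds at 5.

Yes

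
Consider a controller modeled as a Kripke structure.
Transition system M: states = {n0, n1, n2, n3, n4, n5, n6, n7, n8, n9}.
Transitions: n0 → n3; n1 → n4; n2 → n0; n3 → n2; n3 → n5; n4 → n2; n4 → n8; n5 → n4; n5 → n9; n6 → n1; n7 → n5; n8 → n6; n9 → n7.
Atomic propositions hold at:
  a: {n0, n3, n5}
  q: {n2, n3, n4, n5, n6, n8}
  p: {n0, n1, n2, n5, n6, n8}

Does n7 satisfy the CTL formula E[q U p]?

No

E[q U p]: least fixpoint, start Z0 = Sat(p) = {n0, n1, n2, n5, n6, n8}, add states in Sat(q) with some successor in Z. Z1 = {n0, n1, n2, n3, n4, n5, n6, n8}; fixed.
Sat(E[q U p]) = {n0, n1, n2, n3, n4, n5, n6, n8}
n7 ∉ Sat(E[q U p]) = {n0, n1, n2, n3, n4, n5, n6, n8}, so the formula does not hold at n7.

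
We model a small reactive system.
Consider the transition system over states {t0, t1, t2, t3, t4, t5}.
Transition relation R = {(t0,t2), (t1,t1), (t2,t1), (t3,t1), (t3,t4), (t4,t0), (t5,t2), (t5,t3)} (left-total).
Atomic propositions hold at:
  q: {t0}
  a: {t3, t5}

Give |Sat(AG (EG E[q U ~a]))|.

4

Sat(~a) = {t0, t1, t2, t4}
E[q U ~a]: least fixpoint, start Z0 = Sat(~a) = {t0, t1, t2, t4}, add states in Sat(q) with some successor in Z. Already a fixed point.
Sat(E[q U ~a]) = {t0, t1, t2, t4}
EG E[q U ~a]: greatest fixpoint, start Z0 = {t0, t1, t2, t4}, keep only states in Sat with some successor in Z. Already a fixed point.
Sat(EG E[q U ~a]) = {t0, t1, t2, t4}
AG (EG E[q U ~a]): greatest fixpoint, start Z0 = {t0, t1, t2, t4}, keep only states in Sat with every successor in Z. Already a fixed point.
Sat(AG (EG E[q U ~a])) = {t0, t1, t2, t4}
|Sat(AG (EG E[q U ~a]))| = |{t0, t1, t2, t4}| = 4.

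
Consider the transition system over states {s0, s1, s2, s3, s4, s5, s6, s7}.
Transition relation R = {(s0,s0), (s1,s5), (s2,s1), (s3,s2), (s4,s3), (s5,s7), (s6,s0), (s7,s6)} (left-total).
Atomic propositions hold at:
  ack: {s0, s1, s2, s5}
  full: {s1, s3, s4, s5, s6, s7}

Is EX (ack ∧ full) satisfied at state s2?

Yes

Sat(ack ∧ full) = {s1, s5}
Sat(EX (ack ∧ full)) = {s : some successor in {s1, s5}} = {s1, s2}
s2 ∈ Sat(EX (ack ∧ full)) = {s1, s2}, so the formula holds at s2.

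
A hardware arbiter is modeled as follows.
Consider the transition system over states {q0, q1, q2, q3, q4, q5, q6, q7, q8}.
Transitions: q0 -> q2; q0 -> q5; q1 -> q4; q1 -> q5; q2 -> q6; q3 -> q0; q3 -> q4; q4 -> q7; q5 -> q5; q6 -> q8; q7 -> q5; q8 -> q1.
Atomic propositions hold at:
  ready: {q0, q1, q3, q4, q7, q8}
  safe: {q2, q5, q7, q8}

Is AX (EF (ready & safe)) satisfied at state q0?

Sat(ready & safe) = {q7, q8}
EF (ready & safe): least fixpoint, start Z0 = {q7, q8}, add states with some successor in Z. Z1 = {q4, q6, q7, q8}; Z2 = {q1, q2, q3, q4, q6, q7, q8}; Z3 = {q0, q1, q2, q3, q4, q6, q7, q8}; fixed.
Sat(EF (ready & safe)) = {q0, q1, q2, q3, q4, q6, q7, q8}
Sat(AX (EF (ready & safe))) = {s : every successor in {q0, q1, q2, q3, q4, q6, q7, q8}} = {q2, q3, q4, q6, q8}
q0 ∉ Sat(AX (EF (ready & safe))) = {q2, q3, q4, q6, q8}, so the formula does not hold at q0.

No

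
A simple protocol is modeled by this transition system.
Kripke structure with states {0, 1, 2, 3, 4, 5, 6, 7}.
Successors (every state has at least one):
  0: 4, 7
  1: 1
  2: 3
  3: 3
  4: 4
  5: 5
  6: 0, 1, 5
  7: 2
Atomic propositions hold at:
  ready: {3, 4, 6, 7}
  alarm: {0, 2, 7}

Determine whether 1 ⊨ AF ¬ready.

Yes

Sat(¬ready) = {0, 1, 2, 5}
AF ¬ready: least fixpoint, start Z0 = {0, 1, 2, 5}, add states with every successor in Z. Z1 = {0, 1, 2, 5, 6, 7}; fixed.
Sat(AF ¬ready) = {0, 1, 2, 5, 6, 7}
1 ∈ Sat(AF ¬ready) = {0, 1, 2, 5, 6, 7}, so the formula holds at 1.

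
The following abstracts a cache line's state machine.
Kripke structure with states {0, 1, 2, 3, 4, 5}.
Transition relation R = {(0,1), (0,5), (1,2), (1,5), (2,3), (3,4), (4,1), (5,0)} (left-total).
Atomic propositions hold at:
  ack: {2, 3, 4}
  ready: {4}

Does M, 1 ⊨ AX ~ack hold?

No

Sat(~ack) = {0, 1, 5}
Sat(AX ~ack) = {s : every successor in {0, 1, 5}} = {0, 4, 5}
1 ∉ Sat(AX ~ack) = {0, 4, 5}, so the formula does not hold at 1.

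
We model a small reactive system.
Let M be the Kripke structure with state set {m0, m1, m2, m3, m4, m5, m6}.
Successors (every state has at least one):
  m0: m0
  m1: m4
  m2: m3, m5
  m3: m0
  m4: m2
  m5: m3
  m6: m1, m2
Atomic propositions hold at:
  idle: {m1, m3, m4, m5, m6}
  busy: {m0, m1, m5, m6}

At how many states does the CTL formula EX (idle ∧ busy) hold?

Sat(idle ∧ busy) = {m1, m5, m6}
Sat(EX (idle ∧ busy)) = {s : some successor in {m1, m5, m6}} = {m2, m6}
|Sat(EX (idle ∧ busy))| = |{m2, m6}| = 2.

2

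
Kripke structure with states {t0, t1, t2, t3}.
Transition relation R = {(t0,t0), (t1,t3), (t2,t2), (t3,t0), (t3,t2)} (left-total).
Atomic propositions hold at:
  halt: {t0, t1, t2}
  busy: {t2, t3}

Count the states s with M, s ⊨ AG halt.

AG halt: greatest fixpoint, start Z0 = {t0, t1, t2}, keep only states in Sat with every successor in Z. Z1 = {t0, t2}; fixed.
Sat(AG halt) = {t0, t2}
|Sat(AG halt)| = |{t0, t2}| = 2.

2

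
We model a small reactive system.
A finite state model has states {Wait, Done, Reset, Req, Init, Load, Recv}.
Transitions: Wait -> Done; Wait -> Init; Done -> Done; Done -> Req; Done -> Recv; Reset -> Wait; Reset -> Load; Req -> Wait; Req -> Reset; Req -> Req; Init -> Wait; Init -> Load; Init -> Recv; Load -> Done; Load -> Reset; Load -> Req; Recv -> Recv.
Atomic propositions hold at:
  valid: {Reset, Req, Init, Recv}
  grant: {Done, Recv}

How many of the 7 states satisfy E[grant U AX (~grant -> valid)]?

4

Sat(~grant) = {Wait, Reset, Req, Init, Load}
Sat(~grant -> valid) = {Done, Reset, Req, Init, Recv}
Sat(AX (~grant -> valid)) = {s : every successor in {Done, Reset, Req, Init, Recv}} = {Wait, Done, Load, Recv}
E[grant U AX (~grant -> valid)]: least fixpoint, start Z0 = Sat(AX (~grant -> valid)) = {Wait, Done, Load, Recv}, add states in Sat(grant) with some successor in Z. Already a fixed point.
Sat(E[grant U AX (~grant -> valid)]) = {Wait, Done, Load, Recv}
|Sat(E[grant U AX (~grant -> valid)])| = |{Wait, Done, Load, Recv}| = 4.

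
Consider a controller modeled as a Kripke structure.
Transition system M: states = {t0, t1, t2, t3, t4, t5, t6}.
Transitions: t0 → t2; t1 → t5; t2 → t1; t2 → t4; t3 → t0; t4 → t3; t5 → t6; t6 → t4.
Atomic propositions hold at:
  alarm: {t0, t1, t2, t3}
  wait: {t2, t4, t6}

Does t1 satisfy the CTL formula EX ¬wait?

Sat(¬wait) = {t0, t1, t3, t5}
Sat(EX ¬wait) = {s : some successor in {t0, t1, t3, t5}} = {t1, t2, t3, t4}
t1 ∈ Sat(EX ¬wait) = {t1, t2, t3, t4}, so the formula holds at t1.

Yes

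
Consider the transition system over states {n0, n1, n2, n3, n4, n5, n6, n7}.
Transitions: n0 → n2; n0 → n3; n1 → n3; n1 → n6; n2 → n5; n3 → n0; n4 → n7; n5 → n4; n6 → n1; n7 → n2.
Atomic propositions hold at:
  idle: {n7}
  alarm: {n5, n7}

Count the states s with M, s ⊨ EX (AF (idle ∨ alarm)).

Sat(idle ∨ alarm) = {n5, n7}
AF (idle ∨ alarm): least fixpoint, start Z0 = {n5, n7}, add states with every successor in Z. Z1 = {n2, n4, n5, n7}; fixed.
Sat(AF (idle ∨ alarm)) = {n2, n4, n5, n7}
Sat(EX (AF (idle ∨ alarm))) = {s : some successor in {n2, n4, n5, n7}} = {n0, n2, n4, n5, n7}
|Sat(EX (AF (idle ∨ alarm)))| = |{n0, n2, n4, n5, n7}| = 5.

5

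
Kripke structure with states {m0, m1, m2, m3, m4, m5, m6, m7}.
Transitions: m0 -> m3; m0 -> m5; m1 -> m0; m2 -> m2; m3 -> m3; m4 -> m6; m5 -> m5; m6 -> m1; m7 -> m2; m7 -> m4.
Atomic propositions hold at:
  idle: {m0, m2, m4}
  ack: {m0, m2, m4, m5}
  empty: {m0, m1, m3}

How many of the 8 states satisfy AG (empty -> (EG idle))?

EG idle: greatest fixpoint, start Z0 = {m0, m2, m4}, keep only states in Sat with some successor in Z. Z1 = {m2}; fixed.
Sat(EG idle) = {m2}
Sat(empty -> (EG idle)) = {m2, m4, m5, m6, m7}
AG (empty -> (EG idle)): greatest fixpoint, start Z0 = {m2, m4, m5, m6, m7}, keep only states in Sat with every successor in Z. Z1 = {m2, m4, m5, m7}; Z2 = {m2, m5, m7}; Z3 = {m2, m5}; fixed.
Sat(AG (empty -> (EG idle))) = {m2, m5}
|Sat(AG (empty -> (EG idle)))| = |{m2, m5}| = 2.

2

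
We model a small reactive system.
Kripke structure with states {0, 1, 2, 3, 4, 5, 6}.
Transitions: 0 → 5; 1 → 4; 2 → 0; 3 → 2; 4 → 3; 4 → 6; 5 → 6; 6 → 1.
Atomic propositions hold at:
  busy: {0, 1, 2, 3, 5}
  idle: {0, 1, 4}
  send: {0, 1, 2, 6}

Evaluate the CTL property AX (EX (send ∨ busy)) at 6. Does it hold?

No

Sat(send ∨ busy) = {0, 1, 2, 3, 5, 6}
Sat(EX (send ∨ busy)) = {s : some successor in {0, 1, 2, 3, 5, 6}} = {0, 2, 3, 4, 5, 6}
Sat(AX (EX (send ∨ busy))) = {s : every successor in {0, 2, 3, 4, 5, 6}} = {0, 1, 2, 3, 4, 5}
6 ∉ Sat(AX (EX (send ∨ busy))) = {0, 1, 2, 3, 4, 5}, so the formula does not hold at 6.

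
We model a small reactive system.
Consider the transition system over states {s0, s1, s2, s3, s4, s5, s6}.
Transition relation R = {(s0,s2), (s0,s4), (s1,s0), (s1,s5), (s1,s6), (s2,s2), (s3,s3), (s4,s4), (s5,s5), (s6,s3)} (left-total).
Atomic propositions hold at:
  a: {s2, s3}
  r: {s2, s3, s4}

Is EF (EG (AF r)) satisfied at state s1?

AF r: least fixpoint, start Z0 = {s2, s3, s4}, add states with every successor in Z. Z1 = {s0, s2, s3, s4, s6}; fixed.
Sat(AF r) = {s0, s2, s3, s4, s6}
EG (AF r): greatest fixpoint, start Z0 = {s0, s2, s3, s4, s6}, keep only states in Sat with some successor in Z. Already a fixed point.
Sat(EG (AF r)) = {s0, s2, s3, s4, s6}
EF (EG (AF r)): least fixpoint, start Z0 = {s0, s2, s3, s4, s6}, add states with some successor in Z. Z1 = {s0, s1, s2, s3, s4, s6}; fixed.
Sat(EF (EG (AF r))) = {s0, s1, s2, s3, s4, s6}
s1 ∈ Sat(EF (EG (AF r))) = {s0, s1, s2, s3, s4, s6}, so the formula holds at s1.

Yes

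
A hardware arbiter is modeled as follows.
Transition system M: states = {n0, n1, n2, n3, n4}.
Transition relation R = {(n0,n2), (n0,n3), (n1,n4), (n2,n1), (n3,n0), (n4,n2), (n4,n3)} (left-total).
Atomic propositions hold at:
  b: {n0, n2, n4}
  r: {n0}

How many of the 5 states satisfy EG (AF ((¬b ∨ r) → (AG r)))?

Sat(¬b) = {n1, n3}
Sat(¬b ∨ r) = {n0, n1, n3}
AG r: greatest fixpoint, start Z0 = {n0}, keep only states in Sat with every successor in Z. Z1 = ∅; fixed.
Sat(AG r) = ∅
Sat((¬b ∨ r) → (AG r)) = {n2, n4}
AF ((¬b ∨ r) → (AG r)): least fixpoint, start Z0 = {n2, n4}, add states with every successor in Z. Z1 = {n1, n2, n4}; fixed.
Sat(AF ((¬b ∨ r) → (AG r))) = {n1, n2, n4}
EG (AF ((¬b ∨ r) → (AG r))): greatest fixpoint, start Z0 = {n1, n2, n4}, keep only states in Sat with some successor in Z. Already a fixed point.
Sat(EG (AF ((¬b ∨ r) → (AG r)))) = {n1, n2, n4}
|Sat(EG (AF ((¬b ∨ r) → (AG r))))| = |{n1, n2, n4}| = 3.

3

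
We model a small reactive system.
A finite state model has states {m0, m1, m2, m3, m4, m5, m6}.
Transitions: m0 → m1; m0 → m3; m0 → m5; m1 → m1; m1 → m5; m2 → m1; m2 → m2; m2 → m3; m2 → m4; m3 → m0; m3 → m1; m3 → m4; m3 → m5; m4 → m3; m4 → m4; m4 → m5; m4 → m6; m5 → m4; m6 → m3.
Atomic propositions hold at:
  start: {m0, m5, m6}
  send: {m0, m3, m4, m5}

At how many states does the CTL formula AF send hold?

5

AF send: least fixpoint, start Z0 = {m0, m3, m4, m5}, add states with every successor in Z. Z1 = {m0, m3, m4, m5, m6}; fixed.
Sat(AF send) = {m0, m3, m4, m5, m6}
|Sat(AF send)| = |{m0, m3, m4, m5, m6}| = 5.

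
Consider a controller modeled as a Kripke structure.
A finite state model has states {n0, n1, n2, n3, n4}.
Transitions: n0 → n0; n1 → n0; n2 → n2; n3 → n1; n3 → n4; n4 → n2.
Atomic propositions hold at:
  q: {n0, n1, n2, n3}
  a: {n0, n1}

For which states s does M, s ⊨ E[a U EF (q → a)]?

Sat(q → a) = {n0, n1, n4}
EF (q → a): least fixpoint, start Z0 = {n0, n1, n4}, add states with some successor in Z. Z1 = {n0, n1, n3, n4}; fixed.
Sat(EF (q → a)) = {n0, n1, n3, n4}
E[a U EF (q → a)]: least fixpoint, start Z0 = Sat(EF (q → a)) = {n0, n1, n3, n4}, add states in Sat(a) with some successor in Z. Already a fixed point.
Sat(E[a U EF (q → a)]) = {n0, n1, n3, n4}

{n0, n1, n3, n4}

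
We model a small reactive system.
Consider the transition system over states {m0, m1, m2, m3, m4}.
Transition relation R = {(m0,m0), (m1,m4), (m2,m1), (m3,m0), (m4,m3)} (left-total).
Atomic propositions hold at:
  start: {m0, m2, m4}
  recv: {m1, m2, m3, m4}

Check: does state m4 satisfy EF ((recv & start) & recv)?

Yes

Sat(recv & start) = {m2, m4}
Sat((recv & start) & recv) = {m2, m4}
EF ((recv & start) & recv): least fixpoint, start Z0 = {m2, m4}, add states with some successor in Z. Z1 = {m1, m2, m4}; fixed.
Sat(EF ((recv & start) & recv)) = {m1, m2, m4}
m4 ∈ Sat(EF ((recv & start) & recv)) = {m1, m2, m4}, so the formula holds at m4.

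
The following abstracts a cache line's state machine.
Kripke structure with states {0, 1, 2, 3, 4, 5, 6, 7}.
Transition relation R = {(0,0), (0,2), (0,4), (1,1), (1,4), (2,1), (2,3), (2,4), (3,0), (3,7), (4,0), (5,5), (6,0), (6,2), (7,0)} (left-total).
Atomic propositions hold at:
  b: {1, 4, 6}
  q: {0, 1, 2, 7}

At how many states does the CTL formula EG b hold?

1

EG b: greatest fixpoint, start Z0 = {1, 4, 6}, keep only states in Sat with some successor in Z. Z1 = {1}; fixed.
Sat(EG b) = {1}
|Sat(EG b)| = |{1}| = 1.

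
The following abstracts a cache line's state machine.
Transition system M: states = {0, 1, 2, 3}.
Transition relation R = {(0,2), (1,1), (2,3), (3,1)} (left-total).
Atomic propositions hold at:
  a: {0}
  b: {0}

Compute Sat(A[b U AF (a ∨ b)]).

Sat(a ∨ b) = {0}
AF (a ∨ b): least fixpoint, start Z0 = {0}, add states with every successor in Z. Already a fixed point.
Sat(AF (a ∨ b)) = {0}
A[b U AF (a ∨ b)]: least fixpoint, start Z0 = Sat(AF (a ∨ b)) = {0}, add states in Sat(b) with every successor in Z. Already a fixed point.
Sat(A[b U AF (a ∨ b)]) = {0}

{0}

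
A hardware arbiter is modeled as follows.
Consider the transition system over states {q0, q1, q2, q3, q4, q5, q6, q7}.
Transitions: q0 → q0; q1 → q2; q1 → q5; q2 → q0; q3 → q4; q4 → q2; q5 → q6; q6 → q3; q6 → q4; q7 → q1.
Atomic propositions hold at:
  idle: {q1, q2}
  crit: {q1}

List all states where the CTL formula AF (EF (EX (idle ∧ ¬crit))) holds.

Sat(¬crit) = {q0, q2, q3, q4, q5, q6, q7}
Sat(idle ∧ ¬crit) = {q2}
Sat(EX (idle ∧ ¬crit)) = {s : some successor in {q2}} = {q1, q4}
EF (EX (idle ∧ ¬crit)): least fixpoint, start Z0 = {q1, q4}, add states with some successor in Z. Z1 = {q1, q3, q4, q6, q7}; Z2 = {q1, q3, q4, q5, q6, q7}; fixed.
Sat(EF (EX (idle ∧ ¬crit))) = {q1, q3, q4, q5, q6, q7}
AF (EF (EX (idle ∧ ¬crit))): least fixpoint, start Z0 = {q1, q3, q4, q5, q6, q7}, add states with every successor in Z. Already a fixed point.
Sat(AF (EF (EX (idle ∧ ¬crit)))) = {q1, q3, q4, q5, q6, q7}

{q1, q3, q4, q5, q6, q7}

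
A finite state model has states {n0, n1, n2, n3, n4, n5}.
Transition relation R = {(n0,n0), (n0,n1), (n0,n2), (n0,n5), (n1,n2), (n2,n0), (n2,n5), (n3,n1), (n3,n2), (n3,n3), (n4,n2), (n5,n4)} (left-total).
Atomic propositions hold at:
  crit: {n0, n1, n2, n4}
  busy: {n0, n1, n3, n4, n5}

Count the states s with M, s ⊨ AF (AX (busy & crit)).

1

Sat(busy & crit) = {n0, n1, n4}
Sat(AX (busy & crit)) = {s : every successor in {n0, n1, n4}} = {n5}
AF (AX (busy & crit)): least fixpoint, start Z0 = {n5}, add states with every successor in Z. Already a fixed point.
Sat(AF (AX (busy & crit))) = {n5}
|Sat(AF (AX (busy & crit)))| = |{n5}| = 1.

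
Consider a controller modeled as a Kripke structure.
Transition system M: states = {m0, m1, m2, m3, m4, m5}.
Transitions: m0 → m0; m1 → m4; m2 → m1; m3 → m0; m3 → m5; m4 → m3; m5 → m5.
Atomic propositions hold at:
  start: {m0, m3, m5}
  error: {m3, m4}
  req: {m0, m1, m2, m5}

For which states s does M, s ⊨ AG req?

{m0, m5}

AG req: greatest fixpoint, start Z0 = {m0, m1, m2, m5}, keep only states in Sat with every successor in Z. Z1 = {m0, m2, m5}; Z2 = {m0, m5}; fixed.
Sat(AG req) = {m0, m5}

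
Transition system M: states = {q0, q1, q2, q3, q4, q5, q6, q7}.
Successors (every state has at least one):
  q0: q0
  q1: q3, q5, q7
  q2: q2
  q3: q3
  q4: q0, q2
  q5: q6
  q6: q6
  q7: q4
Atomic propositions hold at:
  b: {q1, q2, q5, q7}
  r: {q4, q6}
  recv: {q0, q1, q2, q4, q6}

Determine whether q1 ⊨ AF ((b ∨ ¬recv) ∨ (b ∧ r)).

Sat(¬recv) = {q3, q5, q7}
Sat(b ∨ ¬recv) = {q1, q2, q3, q5, q7}
Sat(b ∧ r) = ∅
Sat((b ∨ ¬recv) ∨ (b ∧ r)) = {q1, q2, q3, q5, q7}
AF ((b ∨ ¬recv) ∨ (b ∧ r)): least fixpoint, start Z0 = {q1, q2, q3, q5, q7}, add states with every successor in Z. Already a fixed point.
Sat(AF ((b ∨ ¬recv) ∨ (b ∧ r))) = {q1, q2, q3, q5, q7}
q1 ∈ Sat(AF ((b ∨ ¬recv) ∨ (b ∧ r))) = {q1, q2, q3, q5, q7}, so the formula holds at q1.

Yes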